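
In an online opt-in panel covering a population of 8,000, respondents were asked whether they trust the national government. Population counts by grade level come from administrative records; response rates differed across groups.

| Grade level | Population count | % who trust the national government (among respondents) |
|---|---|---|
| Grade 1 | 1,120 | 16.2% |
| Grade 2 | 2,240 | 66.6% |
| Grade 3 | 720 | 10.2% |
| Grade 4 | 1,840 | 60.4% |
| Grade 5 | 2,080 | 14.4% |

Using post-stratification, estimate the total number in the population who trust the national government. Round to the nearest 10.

3,160

Each cell contributes its population count × the respondent rate:
  Grade 1: 1,120 × 16.2% = 181.44
  Grade 2: 2,240 × 66.6% = 1491.84
  Grade 3: 720 × 10.2% = 73.44
  Grade 4: 1,840 × 60.4% = 1111.36
  Grade 5: 2,080 × 14.4% = 299.52
Estimated total = 3157.6 → 3,160.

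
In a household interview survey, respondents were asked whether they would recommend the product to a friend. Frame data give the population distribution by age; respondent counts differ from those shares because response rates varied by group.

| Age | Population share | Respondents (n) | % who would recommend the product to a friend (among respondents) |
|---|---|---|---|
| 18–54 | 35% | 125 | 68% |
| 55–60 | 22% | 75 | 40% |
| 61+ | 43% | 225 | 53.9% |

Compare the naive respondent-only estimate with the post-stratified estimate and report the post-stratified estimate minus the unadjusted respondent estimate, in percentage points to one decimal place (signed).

+0.2 percentage points

Without adjustment, the pooled respondent share is:
  (125/425)×68 + (75/425)×40 + (225/425)×53.9 = 55.5941%
Post-stratified estimate weights by population shares:
  0.35×68 + 0.22×40 + 0.43×53.9 = 55.777%
Difference = 55.777 − 55.5941 = 0.1829 pp.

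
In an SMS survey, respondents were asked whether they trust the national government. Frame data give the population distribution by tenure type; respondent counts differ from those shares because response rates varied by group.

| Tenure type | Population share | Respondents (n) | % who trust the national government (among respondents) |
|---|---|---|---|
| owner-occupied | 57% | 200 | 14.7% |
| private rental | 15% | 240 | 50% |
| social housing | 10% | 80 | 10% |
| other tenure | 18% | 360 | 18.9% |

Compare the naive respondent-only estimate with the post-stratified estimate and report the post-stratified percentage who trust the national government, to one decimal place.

20.3%

Without adjustment, the pooled respondent share is:
  (200/880)×14.7 + (240/880)×50 + (80/880)×10 + (360/880)×18.9 = 25.6182%
Reweighting by population tenure type shares:
  0.57×14.7 + 0.15×50 + 0.1×10 + 0.18×18.9 = 20.281%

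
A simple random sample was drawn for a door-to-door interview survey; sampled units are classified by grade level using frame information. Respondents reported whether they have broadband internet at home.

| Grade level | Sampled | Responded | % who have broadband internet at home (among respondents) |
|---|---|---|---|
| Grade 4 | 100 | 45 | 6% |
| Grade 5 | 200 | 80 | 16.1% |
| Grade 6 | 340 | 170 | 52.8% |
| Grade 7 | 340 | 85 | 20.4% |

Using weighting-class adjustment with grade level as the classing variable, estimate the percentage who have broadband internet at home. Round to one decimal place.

29.3%

Response rates by class: Grade 4 45/100 = 45%, Grade 5 80/200 = 40%, Grade 6 170/340 = 50%, Grade 7 85/340 = 25%.
Inverse-response-rate weighting restores each class to its sampled count, so class totals weight by n_sampled:
  Grade 4: 100 × 6 = 600
  Grade 5: 200 × 16.1 = 3220
  Grade 6: 340 × 52.8 = 17,952
  Grade 7: 340 × 20.4 = 6936
Adjusted estimate = 28,708 / 980 = 29.2939 → 29.3%.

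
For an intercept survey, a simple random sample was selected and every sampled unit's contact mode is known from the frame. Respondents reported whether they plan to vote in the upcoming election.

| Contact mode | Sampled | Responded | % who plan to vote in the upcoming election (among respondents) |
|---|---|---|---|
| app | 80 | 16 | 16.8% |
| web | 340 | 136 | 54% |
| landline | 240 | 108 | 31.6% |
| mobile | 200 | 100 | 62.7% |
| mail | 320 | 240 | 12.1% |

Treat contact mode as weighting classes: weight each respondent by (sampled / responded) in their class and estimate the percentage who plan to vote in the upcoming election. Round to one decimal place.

Class response rates: app 16/80 = 20%, web 136/340 = 40%, landline 108/240 = 45%, mobile 100/200 = 50%, mail 240/320 = 75%.
With weight = n_sampled/n_responded per class, the weighted class total is n_sampled:
  app: 80 × 16.8 = 1344
  web: 340 × 54 = 18,360
  landline: 240 × 31.6 = 7584
  mobile: 200 × 62.7 = 12,540
  mail: 320 × 12.1 = 3872
Adjusted estimate = 43,700 / 1,180 = 37.0339 → 37.0%.

37.0%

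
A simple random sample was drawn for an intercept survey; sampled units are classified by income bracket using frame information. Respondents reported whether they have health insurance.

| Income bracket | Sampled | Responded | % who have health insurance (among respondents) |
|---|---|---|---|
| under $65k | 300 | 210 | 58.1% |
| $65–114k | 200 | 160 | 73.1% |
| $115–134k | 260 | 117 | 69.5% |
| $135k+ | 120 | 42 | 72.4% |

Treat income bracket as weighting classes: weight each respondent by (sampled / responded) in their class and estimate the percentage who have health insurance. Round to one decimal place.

Response rates by class: under $65k 210/300 = 70%, $65–114k 160/200 = 80%, $115–134k 117/260 = 45%, $135k+ 42/120 = 35%.
Inverse-response-rate weighting restores each class to its sampled count, so class totals weight by n_sampled:
  under $65k: 300 × 58.1 = 17,430
  $65–114k: 200 × 73.1 = 14620
  $115–134k: 260 × 69.5 = 18,070
  $135k+: 120 × 72.4 = 8688
Adjusted estimate = 58,808 / 880 = 66.8273 → 66.8%.

66.8%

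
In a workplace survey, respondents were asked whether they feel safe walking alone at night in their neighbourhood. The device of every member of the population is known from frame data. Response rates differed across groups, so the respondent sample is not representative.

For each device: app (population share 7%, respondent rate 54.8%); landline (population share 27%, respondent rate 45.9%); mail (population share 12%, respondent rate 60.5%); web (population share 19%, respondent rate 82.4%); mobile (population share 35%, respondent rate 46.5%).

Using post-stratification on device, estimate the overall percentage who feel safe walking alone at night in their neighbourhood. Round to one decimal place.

Post-stratification weights by population share, not respondent share:
  app: 0.07 × 54.8 = 3.836
  landline: 0.27 × 45.9 = 12.393
  mail: 0.12 × 60.5 = 7.26
  web: 0.19 × 82.4 = 15.656
  mobile: 0.35 × 46.5 = 16.275
Post-stratified estimate = 55.42 → 55.4%.

55.4%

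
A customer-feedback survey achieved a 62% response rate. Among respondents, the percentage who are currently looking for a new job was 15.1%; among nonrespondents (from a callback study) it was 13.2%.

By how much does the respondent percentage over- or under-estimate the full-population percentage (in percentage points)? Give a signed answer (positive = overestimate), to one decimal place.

+0.7 percentage points

Nonresponse fraction = 1 − 0.62 = 0.38.
Bias = (nonresponse fraction) × (respondent percentage − nonrespondent percentage)
     = 0.38 × (15.1 − 13.2) = 0.38 × 1.9 = 0.722.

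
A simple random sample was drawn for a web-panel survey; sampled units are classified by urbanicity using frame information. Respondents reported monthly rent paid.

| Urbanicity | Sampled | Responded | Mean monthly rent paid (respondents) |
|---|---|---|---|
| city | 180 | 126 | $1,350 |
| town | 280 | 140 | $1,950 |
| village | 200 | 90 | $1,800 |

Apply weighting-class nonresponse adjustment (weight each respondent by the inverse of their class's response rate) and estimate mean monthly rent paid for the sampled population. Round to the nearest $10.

$1,740

Response rates by class: city 126/180 = 70%, town 140/280 = 50%, village 90/200 = 45%.
Each respondent's weight = sampled/responded in their class; summing within a class gives n_sampled, so:
  city: 180 × 1350 = 243,000
  town: 280 × 1950 = 546,000
  village: 200 × 1800 = 360,000
Adjusted estimate = 1,149,000 / 660 = 1740.91 → $1,740.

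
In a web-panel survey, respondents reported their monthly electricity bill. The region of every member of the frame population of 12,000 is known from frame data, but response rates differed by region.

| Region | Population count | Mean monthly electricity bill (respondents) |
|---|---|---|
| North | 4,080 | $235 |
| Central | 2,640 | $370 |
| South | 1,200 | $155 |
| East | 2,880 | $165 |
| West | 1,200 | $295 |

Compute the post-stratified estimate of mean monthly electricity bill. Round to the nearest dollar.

$246

Reweight to the known region distribution:
  North: (4,080/12,000) × 235 = 79.9
  Central: (2,640/12,000) × 370 = 81.4
  South: (1,200/12,000) × 155 = 15.5
  East: (2,880/12,000) × 165 = 39.6
  West: (1,200/12,000) × 295 = 29.5
Post-stratified estimate = 245.9 → $246.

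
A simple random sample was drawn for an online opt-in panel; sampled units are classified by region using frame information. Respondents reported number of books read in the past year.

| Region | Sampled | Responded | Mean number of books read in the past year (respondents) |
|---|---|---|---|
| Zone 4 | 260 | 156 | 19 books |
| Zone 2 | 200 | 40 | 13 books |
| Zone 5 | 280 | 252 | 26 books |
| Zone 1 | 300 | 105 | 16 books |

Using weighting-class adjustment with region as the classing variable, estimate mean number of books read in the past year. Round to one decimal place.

Response rates by class: Zone 4 156/260 = 60%, Zone 2 40/200 = 20%, Zone 5 252/280 = 90%, Zone 1 105/300 = 35%.
Each respondent's weight = sampled/responded in their class; summing within a class gives n_sampled, so:
  Zone 4: 260 × 19 = 4940
  Zone 2: 200 × 13 = 2600
  Zone 5: 280 × 26 = 7280
  Zone 1: 300 × 16 = 4800
Adjusted estimate = 19,620 / 1,040 = 18.8654 → 18.9.

18.9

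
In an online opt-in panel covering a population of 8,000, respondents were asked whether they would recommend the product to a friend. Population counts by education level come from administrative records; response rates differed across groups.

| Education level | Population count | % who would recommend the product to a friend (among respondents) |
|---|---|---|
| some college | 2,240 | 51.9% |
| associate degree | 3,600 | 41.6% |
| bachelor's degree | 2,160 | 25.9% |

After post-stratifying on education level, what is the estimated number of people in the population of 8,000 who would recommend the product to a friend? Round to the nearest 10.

3,220

Apply each group's respondent rate to its population count:
  some college: 2,240 × 51.9% = 1162.56
  associate degree: 3,600 × 41.6% = 1497.6
  bachelor's degree: 2,160 × 25.9% = 559.44
Estimated total = 3219.6 → 3,220.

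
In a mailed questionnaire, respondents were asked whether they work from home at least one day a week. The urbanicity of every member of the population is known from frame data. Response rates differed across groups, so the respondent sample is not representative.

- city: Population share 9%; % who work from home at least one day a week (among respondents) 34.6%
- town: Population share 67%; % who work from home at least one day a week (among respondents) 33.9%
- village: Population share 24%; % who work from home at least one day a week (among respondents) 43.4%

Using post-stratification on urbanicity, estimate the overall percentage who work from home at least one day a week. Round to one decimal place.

36.2%

Each cell contributes population-share × respondent value:
  city: 0.09 × 34.6 = 3.114
  town: 0.67 × 33.9 = 22.713
  village: 0.24 × 43.4 = 10.416
Post-stratified estimate = 36.243 → 36.2%.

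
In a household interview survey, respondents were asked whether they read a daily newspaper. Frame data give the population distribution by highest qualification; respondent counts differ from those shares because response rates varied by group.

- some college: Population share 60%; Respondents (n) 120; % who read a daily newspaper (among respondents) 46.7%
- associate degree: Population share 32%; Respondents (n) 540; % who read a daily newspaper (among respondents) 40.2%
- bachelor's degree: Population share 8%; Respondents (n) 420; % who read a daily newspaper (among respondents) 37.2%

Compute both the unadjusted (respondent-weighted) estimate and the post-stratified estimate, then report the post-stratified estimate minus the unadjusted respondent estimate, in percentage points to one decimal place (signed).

Unadjusted (pooled respondent) estimate weights by respondent counts:
  (120/1080)×46.7 + (540/1080)×40.2 + (420/1080)×37.2 = 39.7556%
Post-stratified estimate weights by population shares:
  0.6×46.7 + 0.32×40.2 + 0.08×37.2 = 43.86%
Difference = 43.86 − 39.7556 = 4.1044 pp.

+4.1 percentage points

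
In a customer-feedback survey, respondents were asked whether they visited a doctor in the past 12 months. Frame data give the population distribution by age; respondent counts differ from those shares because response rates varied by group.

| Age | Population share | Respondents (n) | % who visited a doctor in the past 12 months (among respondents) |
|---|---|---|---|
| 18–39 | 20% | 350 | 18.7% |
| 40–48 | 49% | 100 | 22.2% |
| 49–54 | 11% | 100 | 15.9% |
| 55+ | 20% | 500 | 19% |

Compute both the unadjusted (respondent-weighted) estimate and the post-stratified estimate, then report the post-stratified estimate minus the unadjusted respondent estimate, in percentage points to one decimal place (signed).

Unadjusted (pooled respondent) estimate weights by respondent counts:
  (350/1050)×18.7 + (100/1050)×22.2 + (100/1050)×15.9 + (500/1050)×19 = 18.9095%
Reweighting by population age shares:
  0.2×18.7 + 0.49×22.2 + 0.11×15.9 + 0.2×19 = 20.167%
Difference = 20.167 − 18.9095 = 1.2575 pp.

+1.3 percentage points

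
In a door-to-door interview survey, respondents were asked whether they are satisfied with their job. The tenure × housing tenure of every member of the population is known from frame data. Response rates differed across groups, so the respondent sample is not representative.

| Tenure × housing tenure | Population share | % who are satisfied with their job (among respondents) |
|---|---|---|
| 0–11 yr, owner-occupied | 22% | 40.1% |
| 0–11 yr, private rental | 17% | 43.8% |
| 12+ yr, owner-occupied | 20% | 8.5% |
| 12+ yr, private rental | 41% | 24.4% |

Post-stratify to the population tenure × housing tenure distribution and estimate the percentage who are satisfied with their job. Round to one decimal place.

28.0%

Each cell contributes population-share × respondent value:
  0–11 yr, owner-occupied: 0.22 × 40.1 = 8.822
  0–11 yr, private rental: 0.17 × 43.8 = 7.446
  12+ yr, owner-occupied: 0.2 × 8.5 = 1.7
  12+ yr, private rental: 0.41 × 24.4 = 10.004
Post-stratified estimate = 27.972 → 28.0%.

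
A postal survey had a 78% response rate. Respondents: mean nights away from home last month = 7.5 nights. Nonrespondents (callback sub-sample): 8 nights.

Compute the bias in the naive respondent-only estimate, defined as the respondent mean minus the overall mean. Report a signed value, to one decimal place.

Nonresponse fraction = 1 − 0.78 = 0.22.
Bias = (nonresponse fraction) × (respondent mean − nonrespondent mean)
     = 0.22 × (7.5 − 8) = 0.22 × -0.5 = -0.11.

-0.1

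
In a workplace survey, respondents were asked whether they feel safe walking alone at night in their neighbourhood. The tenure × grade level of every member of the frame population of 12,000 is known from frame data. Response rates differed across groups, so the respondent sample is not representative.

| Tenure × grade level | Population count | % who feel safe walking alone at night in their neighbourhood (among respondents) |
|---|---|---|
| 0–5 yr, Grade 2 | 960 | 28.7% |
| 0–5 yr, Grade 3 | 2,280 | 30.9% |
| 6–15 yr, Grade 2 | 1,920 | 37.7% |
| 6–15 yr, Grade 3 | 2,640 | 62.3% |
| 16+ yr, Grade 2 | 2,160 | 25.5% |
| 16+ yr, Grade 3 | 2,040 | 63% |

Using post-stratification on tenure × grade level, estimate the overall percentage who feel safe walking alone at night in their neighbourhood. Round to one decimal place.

43.2%

Each cell contributes population-share × respondent value:
  0–5 yr, Grade 2: (960/12,000) × 28.7 = 2.296
  0–5 yr, Grade 3: (2,280/12,000) × 30.9 = 5.871
  6–15 yr, Grade 2: (1,920/12,000) × 37.7 = 6.032
  6–15 yr, Grade 3: (2,640/12,000) × 62.3 = 13.706
  16+ yr, Grade 2: (2,160/12,000) × 25.5 = 4.59
  16+ yr, Grade 3: (2,040/12,000) × 63 = 10.71
Post-stratified estimate = 43.205 → 43.2%.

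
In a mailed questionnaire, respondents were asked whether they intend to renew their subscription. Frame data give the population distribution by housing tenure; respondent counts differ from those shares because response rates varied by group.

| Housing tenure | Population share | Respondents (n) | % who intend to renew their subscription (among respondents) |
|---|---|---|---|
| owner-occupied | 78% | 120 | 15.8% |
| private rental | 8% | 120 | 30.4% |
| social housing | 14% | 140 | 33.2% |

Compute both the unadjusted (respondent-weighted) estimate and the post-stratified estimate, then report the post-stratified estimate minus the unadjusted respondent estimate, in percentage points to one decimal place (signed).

-7.4 percentage points

Without adjustment, the pooled respondent share is:
  (120/380)×15.8 + (120/380)×30.4 + (140/380)×33.2 = 26.8211%
Post-stratified estimate weights by population shares:
  0.78×15.8 + 0.08×30.4 + 0.14×33.2 = 19.404%
Difference = 19.404 − 26.8211 = -7.4171 pp.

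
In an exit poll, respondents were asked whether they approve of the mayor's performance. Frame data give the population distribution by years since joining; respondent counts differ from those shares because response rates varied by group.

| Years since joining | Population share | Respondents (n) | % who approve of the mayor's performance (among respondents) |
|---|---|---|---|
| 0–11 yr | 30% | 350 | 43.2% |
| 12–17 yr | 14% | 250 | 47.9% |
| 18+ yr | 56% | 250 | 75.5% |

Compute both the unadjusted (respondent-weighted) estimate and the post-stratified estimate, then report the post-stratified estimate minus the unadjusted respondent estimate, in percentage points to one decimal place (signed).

Without adjustment, the pooled respondent share is:
  (350/850)×43.2 + (250/850)×47.9 + (250/850)×75.5 = 54.0824%
Post-stratifying to population shares instead:
  0.3×43.2 + 0.14×47.9 + 0.56×75.5 = 61.946%
Difference = 61.946 − 54.0824 = 7.8636 pp.

+7.9 percentage points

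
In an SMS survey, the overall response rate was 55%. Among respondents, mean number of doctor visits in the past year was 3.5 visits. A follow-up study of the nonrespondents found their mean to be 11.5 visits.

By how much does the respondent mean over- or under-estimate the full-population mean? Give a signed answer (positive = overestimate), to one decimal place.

Nonresponse fraction = 1 − 0.55 = 0.45.
Bias = (nonresponse fraction) × (respondent mean − nonrespondent mean)
     = 0.45 × (3.5 − 11.5) = 0.45 × -8 = -3.6.

-3.6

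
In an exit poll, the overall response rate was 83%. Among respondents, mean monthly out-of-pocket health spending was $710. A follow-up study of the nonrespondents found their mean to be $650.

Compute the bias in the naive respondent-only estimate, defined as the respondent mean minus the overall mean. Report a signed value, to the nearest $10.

Nonresponse fraction = 1 − 0.83 = 0.17.
Bias = (nonresponse fraction) × (respondent mean − nonrespondent mean)
     = 0.17 × (710 − 650) = 0.17 × 60 = 10.2.

+$10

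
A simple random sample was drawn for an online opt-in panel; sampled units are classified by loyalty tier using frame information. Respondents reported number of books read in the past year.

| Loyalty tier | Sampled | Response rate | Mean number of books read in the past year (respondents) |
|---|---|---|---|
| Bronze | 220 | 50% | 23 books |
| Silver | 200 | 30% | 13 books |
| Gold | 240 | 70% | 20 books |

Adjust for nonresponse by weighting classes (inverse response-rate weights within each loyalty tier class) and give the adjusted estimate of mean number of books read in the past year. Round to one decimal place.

18.9

Each respondent's weight = sampled/responded in their class; summing within a class gives n_sampled, so:
  Bronze: 220 × 23 = 5060
  Silver: 200 × 13 = 2600
  Gold: 240 × 20 = 4800
Adjusted estimate = 12,460 / 660 = 18.8788 → 18.9.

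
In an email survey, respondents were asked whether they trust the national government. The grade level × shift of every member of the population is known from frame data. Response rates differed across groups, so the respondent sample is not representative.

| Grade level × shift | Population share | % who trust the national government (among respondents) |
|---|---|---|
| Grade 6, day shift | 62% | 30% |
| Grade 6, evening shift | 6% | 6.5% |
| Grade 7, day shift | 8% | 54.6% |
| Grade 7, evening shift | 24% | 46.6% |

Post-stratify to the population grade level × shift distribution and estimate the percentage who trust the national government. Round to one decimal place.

Weight each group's respondent value by its population share:
  Grade 6, day shift: 0.62 × 30 = 18.6
  Grade 6, evening shift: 0.06 × 6.5 = 0.39
  Grade 7, day shift: 0.08 × 54.6 = 4.368
  Grade 7, evening shift: 0.24 × 46.6 = 11.184
Post-stratified estimate = 34.542 → 34.5%.

34.5%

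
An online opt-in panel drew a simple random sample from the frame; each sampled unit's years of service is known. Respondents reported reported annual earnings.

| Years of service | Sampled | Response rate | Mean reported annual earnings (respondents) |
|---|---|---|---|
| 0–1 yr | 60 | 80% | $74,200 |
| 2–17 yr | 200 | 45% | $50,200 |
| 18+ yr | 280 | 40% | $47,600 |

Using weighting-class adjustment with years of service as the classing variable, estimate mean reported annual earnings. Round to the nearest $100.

Each respondent's weight = sampled/responded in their class; summing within a class gives n_sampled, so:
  0–1 yr: 60 × 74,200 = 4,452,000
  2–17 yr: 200 × 50,200 = 10,040,000
  18+ yr: 280 × 47,600 = 13,328,000
Adjusted estimate = 27,820,000 / 540 = 51518.5 → $51,500.

$51,500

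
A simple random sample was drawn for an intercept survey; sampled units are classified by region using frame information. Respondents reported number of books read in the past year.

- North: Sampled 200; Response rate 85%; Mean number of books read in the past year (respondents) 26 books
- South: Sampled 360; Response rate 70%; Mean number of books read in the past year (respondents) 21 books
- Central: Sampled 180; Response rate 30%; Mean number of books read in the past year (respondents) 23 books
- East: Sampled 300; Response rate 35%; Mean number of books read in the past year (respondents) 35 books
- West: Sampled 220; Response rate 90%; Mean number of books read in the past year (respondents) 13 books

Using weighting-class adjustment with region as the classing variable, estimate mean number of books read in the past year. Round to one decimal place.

24.0

With weight = n_sampled/n_responded per class, the weighted class total is n_sampled:
  North: 200 × 26 = 5200
  South: 360 × 21 = 7560
  Central: 180 × 23 = 4140
  East: 300 × 35 = 10,500
  West: 220 × 13 = 2860
Adjusted estimate = 30,260 / 1,260 = 24.0159 → 24.0.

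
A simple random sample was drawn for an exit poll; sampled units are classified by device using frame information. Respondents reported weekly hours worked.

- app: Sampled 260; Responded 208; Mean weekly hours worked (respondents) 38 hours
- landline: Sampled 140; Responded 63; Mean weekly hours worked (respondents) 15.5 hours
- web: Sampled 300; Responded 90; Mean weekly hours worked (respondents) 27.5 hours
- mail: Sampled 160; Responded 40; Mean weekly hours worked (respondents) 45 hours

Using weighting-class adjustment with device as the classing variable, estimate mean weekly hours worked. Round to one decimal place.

32.0

Response rates by class: app 208/260 = 80%, landline 63/140 = 45%, web 90/300 = 30%, mail 40/160 = 25%.
Inverse-response-rate weighting restores each class to its sampled count, so class totals weight by n_sampled:
  app: 260 × 38 = 9880
  landline: 140 × 15.5 = 2170
  web: 300 × 27.5 = 8250
  mail: 160 × 45 = 7200
Adjusted estimate = 27,500 / 860 = 31.9767 → 32.0.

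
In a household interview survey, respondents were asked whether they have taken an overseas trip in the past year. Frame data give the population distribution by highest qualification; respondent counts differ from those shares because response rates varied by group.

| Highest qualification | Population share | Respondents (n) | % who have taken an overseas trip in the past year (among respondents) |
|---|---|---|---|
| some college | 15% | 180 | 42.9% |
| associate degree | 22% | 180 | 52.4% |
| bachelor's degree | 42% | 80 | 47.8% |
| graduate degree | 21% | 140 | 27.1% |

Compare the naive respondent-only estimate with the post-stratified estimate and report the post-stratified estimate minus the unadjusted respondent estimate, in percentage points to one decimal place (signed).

+1.0 percentage points

Naive respondent-only estimate (weights = respondent counts):
  (180/580)×42.9 + (180/580)×52.4 + (80/580)×47.8 + (140/580)×27.1 = 42.7103%
Post-stratifying to population shares instead:
  0.15×42.9 + 0.22×52.4 + 0.42×47.8 + 0.21×27.1 = 43.73%
Difference = 43.73 − 42.7103 = 1.0197 pp.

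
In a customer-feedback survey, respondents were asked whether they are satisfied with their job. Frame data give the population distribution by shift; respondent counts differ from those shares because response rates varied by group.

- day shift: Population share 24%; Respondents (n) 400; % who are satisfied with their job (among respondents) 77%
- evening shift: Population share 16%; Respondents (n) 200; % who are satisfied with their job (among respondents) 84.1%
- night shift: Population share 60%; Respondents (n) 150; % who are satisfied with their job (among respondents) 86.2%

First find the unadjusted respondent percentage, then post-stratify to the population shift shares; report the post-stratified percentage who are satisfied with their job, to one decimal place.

83.7%

Naive respondent-only estimate (weights = respondent counts):
  (400/750)×77 + (200/750)×84.1 + (150/750)×86.2 = 80.7333%
Post-stratifying to population shares instead:
  0.24×77 + 0.16×84.1 + 0.6×86.2 = 83.656%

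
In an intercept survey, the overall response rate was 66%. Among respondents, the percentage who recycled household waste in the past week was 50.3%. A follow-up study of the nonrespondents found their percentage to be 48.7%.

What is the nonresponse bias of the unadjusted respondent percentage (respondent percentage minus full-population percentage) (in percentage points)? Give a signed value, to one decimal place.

Nonresponse fraction = 1 − 0.66 = 0.34.
Bias = (nonresponse fraction) × (respondent percentage − nonrespondent percentage)
     = 0.34 × (50.3 − 48.7) = 0.34 × 1.6 = 0.544.

+0.5 percentage points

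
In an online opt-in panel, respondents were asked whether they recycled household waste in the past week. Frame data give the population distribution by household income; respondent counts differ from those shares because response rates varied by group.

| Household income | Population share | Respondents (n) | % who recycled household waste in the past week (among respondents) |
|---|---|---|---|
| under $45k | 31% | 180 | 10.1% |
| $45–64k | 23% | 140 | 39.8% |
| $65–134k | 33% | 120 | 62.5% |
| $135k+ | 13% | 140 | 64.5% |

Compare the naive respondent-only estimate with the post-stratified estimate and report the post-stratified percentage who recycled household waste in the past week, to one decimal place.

41.3%

Without adjustment, the pooled respondent share is:
  (180/580)×10.1 + (140/580)×39.8 + (120/580)×62.5 + (140/580)×64.5 = 41.2414%
Post-stratified estimate weights by population shares:
  0.31×10.1 + 0.23×39.8 + 0.33×62.5 + 0.13×64.5 = 41.295%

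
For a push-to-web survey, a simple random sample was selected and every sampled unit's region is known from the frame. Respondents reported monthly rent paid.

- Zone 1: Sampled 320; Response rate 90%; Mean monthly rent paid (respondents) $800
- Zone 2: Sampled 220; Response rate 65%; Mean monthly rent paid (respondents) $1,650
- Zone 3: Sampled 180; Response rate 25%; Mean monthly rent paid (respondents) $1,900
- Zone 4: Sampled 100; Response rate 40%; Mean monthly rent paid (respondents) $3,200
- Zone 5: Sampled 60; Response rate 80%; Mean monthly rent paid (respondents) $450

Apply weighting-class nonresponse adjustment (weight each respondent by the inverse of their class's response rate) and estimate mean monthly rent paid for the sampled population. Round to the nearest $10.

Inverse-response-rate weighting restores each class to its sampled count, so class totals weight by n_sampled:
  Zone 1: 320 × 800 = 256,000
  Zone 2: 220 × 1650 = 363,000
  Zone 3: 180 × 1900 = 342,000
  Zone 4: 100 × 3200 = 320,000
  Zone 5: 60 × 450 = 27,000
Adjusted estimate = 1,308,000 / 880 = 1486.36 → $1,490.

$1,490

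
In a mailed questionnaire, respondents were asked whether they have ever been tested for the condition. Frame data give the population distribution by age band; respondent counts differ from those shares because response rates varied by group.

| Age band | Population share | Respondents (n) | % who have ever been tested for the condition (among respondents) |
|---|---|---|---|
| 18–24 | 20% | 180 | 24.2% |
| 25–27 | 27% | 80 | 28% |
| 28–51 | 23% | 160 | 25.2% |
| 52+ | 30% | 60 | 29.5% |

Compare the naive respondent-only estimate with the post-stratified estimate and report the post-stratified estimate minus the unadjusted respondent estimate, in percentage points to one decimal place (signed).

Unadjusted (pooled respondent) estimate weights by respondent counts:
  (180/480)×24.2 + (80/480)×28 + (160/480)×25.2 + (60/480)×29.5 = 25.8292%
Reweighting by population age band shares:
  0.2×24.2 + 0.27×28 + 0.23×25.2 + 0.3×29.5 = 27.046%
Difference = 27.046 − 25.8292 = 1.2168 pp.

+1.2 percentage points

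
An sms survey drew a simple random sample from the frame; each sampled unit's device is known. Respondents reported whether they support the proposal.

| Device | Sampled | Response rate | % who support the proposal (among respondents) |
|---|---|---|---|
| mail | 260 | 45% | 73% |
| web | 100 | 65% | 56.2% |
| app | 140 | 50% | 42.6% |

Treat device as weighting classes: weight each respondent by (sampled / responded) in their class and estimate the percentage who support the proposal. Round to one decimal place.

61.1%

Inverse-response-rate weighting restores each class to its sampled count, so class totals weight by n_sampled:
  mail: 260 × 73 = 18,980
  web: 100 × 56.2 = 5620
  app: 140 × 42.6 = 5964
Adjusted estimate = 30,564 / 500 = 61.128 → 61.1%.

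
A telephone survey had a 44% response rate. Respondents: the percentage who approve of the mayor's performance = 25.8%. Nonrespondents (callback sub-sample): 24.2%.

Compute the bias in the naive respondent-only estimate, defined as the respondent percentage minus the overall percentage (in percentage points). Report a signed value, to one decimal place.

Nonresponse fraction = 1 − 0.44 = 0.56.
Bias = (nonresponse fraction) × (respondent percentage − nonrespondent percentage)
     = 0.56 × (25.8 − 24.2) = 0.56 × 1.6 = 0.896.

+0.9 percentage points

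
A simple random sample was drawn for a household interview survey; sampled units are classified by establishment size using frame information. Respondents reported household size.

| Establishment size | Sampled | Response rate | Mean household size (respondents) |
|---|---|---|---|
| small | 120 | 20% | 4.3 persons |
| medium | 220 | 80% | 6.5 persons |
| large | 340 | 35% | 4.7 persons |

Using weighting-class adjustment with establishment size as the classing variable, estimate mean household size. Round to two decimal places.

With weight = n_sampled/n_responded per class, the weighted class total is n_sampled:
  small: 120 × 4.3 = 516
  medium: 220 × 6.5 = 1430
  large: 340 × 4.7 = 1598
Adjusted estimate = 3544 / 680 = 5.21176 → 5.21.

5.21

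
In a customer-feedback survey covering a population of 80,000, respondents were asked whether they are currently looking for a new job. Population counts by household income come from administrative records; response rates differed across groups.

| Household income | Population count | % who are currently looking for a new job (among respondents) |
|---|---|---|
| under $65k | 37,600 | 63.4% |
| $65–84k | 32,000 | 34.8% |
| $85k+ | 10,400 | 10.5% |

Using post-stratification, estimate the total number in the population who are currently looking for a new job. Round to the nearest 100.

Apply each group's respondent rate to its population count:
  under $65k: 37,600 × 63.4% = 23838.4
  $65–84k: 32,000 × 34.8% = 11,136
  $85k+: 10,400 × 10.5% = 1092
Estimated total = 36066.4 → 36,100.

36,100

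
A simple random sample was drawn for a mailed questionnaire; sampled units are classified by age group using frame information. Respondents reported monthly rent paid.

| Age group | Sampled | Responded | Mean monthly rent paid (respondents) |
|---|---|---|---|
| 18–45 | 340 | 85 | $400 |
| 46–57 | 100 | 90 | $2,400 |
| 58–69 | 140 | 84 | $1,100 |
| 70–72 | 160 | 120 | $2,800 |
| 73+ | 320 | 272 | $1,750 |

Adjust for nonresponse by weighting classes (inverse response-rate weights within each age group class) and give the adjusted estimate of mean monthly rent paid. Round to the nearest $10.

Class response rates: 18–45 85/340 = 25%, 46–57 90/100 = 90%, 58–69 84/140 = 60%, 70–72 120/160 = 75%, 73+ 272/320 = 85%.
Each respondent's weight = sampled/responded in their class; summing within a class gives n_sampled, so:
  18–45: 340 × 400 = 136,000
  46–57: 100 × 2400 = 240,000
  58–69: 140 × 1100 = 154,000
  70–72: 160 × 2800 = 448,000
  73+: 320 × 1750 = 560,000
Adjusted estimate = 1,538,000 / 1,060 = 1450.94 → $1,450.

$1,450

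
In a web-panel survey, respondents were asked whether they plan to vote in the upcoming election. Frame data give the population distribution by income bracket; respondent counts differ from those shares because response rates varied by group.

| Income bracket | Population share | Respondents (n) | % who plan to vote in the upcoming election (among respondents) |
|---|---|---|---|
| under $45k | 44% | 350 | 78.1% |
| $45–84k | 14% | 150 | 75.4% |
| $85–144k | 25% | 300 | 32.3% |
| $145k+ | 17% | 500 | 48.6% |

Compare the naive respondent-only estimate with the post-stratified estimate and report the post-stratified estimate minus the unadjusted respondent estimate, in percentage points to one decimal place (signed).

Without adjustment, the pooled respondent share is:
  (350/1300)×78.1 + (150/1300)×75.4 + (300/1300)×32.3 + (500/1300)×48.6 = 55.8731%
Post-stratifying to population shares instead:
  0.44×78.1 + 0.14×75.4 + 0.25×32.3 + 0.17×48.6 = 61.257%
Difference = 61.257 − 55.8731 = 5.3839 pp.

+5.4 percentage points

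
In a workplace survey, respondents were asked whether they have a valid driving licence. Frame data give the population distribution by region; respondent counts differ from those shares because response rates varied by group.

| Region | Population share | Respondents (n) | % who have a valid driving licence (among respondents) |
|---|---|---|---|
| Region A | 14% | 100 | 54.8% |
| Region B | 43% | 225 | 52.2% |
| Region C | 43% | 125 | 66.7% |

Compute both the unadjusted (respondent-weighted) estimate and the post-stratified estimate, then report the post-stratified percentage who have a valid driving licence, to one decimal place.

Naive respondent-only estimate (weights = respondent counts):
  (100/450)×54.8 + (225/450)×52.2 + (125/450)×66.7 = 56.8056%
Post-stratified estimate weights by population shares:
  0.14×54.8 + 0.43×52.2 + 0.43×66.7 = 58.799%

58.8%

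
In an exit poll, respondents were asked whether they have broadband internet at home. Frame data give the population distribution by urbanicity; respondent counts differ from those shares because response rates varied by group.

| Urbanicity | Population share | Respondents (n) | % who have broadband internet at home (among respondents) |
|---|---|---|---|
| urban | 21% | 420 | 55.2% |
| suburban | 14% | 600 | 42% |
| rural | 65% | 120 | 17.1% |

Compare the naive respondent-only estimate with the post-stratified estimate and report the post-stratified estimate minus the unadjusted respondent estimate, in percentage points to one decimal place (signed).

-15.7 percentage points

Without adjustment, the pooled respondent share is:
  (420/1140)×55.2 + (600/1140)×42 + (120/1140)×17.1 = 44.2421%
Post-stratified estimate weights by population shares:
  0.21×55.2 + 0.14×42 + 0.65×17.1 = 28.587%
Difference = 28.587 − 44.2421 = -15.6551 pp.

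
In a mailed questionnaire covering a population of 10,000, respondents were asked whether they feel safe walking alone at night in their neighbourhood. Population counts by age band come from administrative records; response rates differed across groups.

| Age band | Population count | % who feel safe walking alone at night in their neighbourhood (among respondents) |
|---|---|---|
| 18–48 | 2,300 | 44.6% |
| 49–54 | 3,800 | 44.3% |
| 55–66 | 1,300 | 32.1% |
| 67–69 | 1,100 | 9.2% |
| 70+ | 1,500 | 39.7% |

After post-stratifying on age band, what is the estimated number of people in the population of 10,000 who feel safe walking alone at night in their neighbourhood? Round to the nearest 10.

Estimated count per cell = population count × respondent percentage:
  18–48: 2,300 × 44.6% = 1025.8
  49–54: 3,800 × 44.3% = 1683.4
  55–66: 1,300 × 32.1% = 417.3
  67–69: 1,100 × 9.2% = 101.2
  70+: 1,500 × 39.7% = 595.5
Estimated total = 3823.2 → 3,820.

3,820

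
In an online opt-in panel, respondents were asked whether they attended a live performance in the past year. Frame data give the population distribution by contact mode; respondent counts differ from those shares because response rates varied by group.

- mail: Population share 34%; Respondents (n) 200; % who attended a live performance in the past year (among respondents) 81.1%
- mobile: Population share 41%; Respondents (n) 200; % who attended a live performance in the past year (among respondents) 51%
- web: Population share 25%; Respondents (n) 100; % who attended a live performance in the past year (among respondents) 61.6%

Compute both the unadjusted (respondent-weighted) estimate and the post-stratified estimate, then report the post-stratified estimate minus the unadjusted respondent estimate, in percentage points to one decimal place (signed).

Naive respondent-only estimate (weights = respondent counts):
  (200/500)×81.1 + (200/500)×51 + (100/500)×61.6 = 65.16%
Post-stratifying to population shares instead:
  0.34×81.1 + 0.41×51 + 0.25×61.6 = 63.884%
Difference = 63.884 − 65.16 = -1.276 pp.

-1.3 percentage points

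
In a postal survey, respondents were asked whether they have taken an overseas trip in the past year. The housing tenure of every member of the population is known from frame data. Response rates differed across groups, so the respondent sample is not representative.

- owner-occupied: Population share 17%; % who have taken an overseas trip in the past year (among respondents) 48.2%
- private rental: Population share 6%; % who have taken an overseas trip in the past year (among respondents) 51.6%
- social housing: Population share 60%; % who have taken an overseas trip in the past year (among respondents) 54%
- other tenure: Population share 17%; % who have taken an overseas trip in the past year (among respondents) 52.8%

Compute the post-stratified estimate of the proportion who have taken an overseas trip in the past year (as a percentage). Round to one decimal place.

52.7%

Each cell contributes population-share × respondent value:
  owner-occupied: 0.17 × 48.2 = 8.194
  private rental: 0.06 × 51.6 = 3.096
  social housing: 0.6 × 54 = 32.4
  other tenure: 0.17 × 52.8 = 8.976
Post-stratified estimate = 52.666 → 52.7%.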